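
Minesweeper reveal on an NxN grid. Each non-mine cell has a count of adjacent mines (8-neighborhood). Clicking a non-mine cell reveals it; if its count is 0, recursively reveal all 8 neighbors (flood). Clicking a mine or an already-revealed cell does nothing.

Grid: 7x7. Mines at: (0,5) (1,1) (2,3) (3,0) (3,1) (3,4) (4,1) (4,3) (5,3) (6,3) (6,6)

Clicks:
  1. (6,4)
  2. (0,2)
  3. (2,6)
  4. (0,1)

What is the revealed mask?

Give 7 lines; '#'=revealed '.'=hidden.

Click 1 (6,4) count=2: revealed 1 new [(6,4)] -> total=1
Click 2 (0,2) count=1: revealed 1 new [(0,2)] -> total=2
Click 3 (2,6) count=0: revealed 10 new [(1,5) (1,6) (2,5) (2,6) (3,5) (3,6) (4,5) (4,6) (5,5) (5,6)] -> total=12
Click 4 (0,1) count=1: revealed 1 new [(0,1)] -> total=13

Answer: .##....
.....##
.....##
.....##
.....##
.....##
....#..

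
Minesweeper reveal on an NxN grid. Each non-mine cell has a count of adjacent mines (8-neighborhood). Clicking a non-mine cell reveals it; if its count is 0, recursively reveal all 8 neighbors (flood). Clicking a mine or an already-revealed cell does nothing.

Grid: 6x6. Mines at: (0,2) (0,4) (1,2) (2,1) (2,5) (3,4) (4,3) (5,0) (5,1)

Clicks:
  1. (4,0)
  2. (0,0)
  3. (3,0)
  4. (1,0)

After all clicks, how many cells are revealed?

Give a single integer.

Click 1 (4,0) count=2: revealed 1 new [(4,0)] -> total=1
Click 2 (0,0) count=0: revealed 4 new [(0,0) (0,1) (1,0) (1,1)] -> total=5
Click 3 (3,0) count=1: revealed 1 new [(3,0)] -> total=6
Click 4 (1,0) count=1: revealed 0 new [(none)] -> total=6

Answer: 6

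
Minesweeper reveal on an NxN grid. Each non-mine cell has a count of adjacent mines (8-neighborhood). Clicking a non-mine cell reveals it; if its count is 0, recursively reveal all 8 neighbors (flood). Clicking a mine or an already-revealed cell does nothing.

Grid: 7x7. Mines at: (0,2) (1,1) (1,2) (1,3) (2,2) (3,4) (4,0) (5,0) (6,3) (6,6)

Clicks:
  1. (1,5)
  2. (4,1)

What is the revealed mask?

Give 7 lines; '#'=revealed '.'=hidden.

Answer: ....###
....###
....###
.....##
.#...##
.....##
.......

Derivation:
Click 1 (1,5) count=0: revealed 15 new [(0,4) (0,5) (0,6) (1,4) (1,5) (1,6) (2,4) (2,5) (2,6) (3,5) (3,6) (4,5) (4,6) (5,5) (5,6)] -> total=15
Click 2 (4,1) count=2: revealed 1 new [(4,1)] -> total=16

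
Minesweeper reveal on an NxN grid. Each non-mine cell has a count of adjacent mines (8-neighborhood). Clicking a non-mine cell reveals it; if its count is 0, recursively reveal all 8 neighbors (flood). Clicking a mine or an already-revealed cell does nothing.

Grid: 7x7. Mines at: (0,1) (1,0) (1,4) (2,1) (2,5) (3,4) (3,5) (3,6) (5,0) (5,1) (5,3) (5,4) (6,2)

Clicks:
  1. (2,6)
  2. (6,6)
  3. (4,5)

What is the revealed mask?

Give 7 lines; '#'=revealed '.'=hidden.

Answer: .......
.......
......#
.......
.....##
.....##
.....##

Derivation:
Click 1 (2,6) count=3: revealed 1 new [(2,6)] -> total=1
Click 2 (6,6) count=0: revealed 6 new [(4,5) (4,6) (5,5) (5,6) (6,5) (6,6)] -> total=7
Click 3 (4,5) count=4: revealed 0 new [(none)] -> total=7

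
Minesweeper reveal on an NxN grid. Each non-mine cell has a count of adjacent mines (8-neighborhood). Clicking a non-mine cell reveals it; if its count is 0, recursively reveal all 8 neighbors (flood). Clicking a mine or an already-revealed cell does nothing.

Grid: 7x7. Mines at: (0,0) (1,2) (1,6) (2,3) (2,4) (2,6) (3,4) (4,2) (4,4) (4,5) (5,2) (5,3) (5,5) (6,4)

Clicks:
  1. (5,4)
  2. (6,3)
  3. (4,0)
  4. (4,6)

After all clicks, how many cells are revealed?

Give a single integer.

Click 1 (5,4) count=5: revealed 1 new [(5,4)] -> total=1
Click 2 (6,3) count=3: revealed 1 new [(6,3)] -> total=2
Click 3 (4,0) count=0: revealed 12 new [(1,0) (1,1) (2,0) (2,1) (3,0) (3,1) (4,0) (4,1) (5,0) (5,1) (6,0) (6,1)] -> total=14
Click 4 (4,6) count=2: revealed 1 new [(4,6)] -> total=15

Answer: 15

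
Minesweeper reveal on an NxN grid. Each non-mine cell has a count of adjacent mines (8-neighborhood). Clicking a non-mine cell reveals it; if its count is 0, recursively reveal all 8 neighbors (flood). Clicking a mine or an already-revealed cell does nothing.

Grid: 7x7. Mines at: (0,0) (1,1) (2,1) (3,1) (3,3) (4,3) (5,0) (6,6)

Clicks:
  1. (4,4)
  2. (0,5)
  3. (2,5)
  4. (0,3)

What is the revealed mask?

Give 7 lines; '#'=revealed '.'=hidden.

Click 1 (4,4) count=2: revealed 1 new [(4,4)] -> total=1
Click 2 (0,5) count=0: revealed 23 new [(0,2) (0,3) (0,4) (0,5) (0,6) (1,2) (1,3) (1,4) (1,5) (1,6) (2,2) (2,3) (2,4) (2,5) (2,6) (3,4) (3,5) (3,6) (4,5) (4,6) (5,4) (5,5) (5,6)] -> total=24
Click 3 (2,5) count=0: revealed 0 new [(none)] -> total=24
Click 4 (0,3) count=0: revealed 0 new [(none)] -> total=24

Answer: ..#####
..#####
..#####
....###
....###
....###
.......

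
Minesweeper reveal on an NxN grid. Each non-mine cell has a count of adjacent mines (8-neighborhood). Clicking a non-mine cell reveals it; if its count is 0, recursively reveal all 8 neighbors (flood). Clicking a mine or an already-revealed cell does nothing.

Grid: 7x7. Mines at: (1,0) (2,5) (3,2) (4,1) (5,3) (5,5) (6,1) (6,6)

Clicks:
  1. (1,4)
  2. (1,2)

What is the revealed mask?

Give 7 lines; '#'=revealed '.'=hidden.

Answer: .######
.######
.####..
.......
.......
.......
.......

Derivation:
Click 1 (1,4) count=1: revealed 1 new [(1,4)] -> total=1
Click 2 (1,2) count=0: revealed 15 new [(0,1) (0,2) (0,3) (0,4) (0,5) (0,6) (1,1) (1,2) (1,3) (1,5) (1,6) (2,1) (2,2) (2,3) (2,4)] -> total=16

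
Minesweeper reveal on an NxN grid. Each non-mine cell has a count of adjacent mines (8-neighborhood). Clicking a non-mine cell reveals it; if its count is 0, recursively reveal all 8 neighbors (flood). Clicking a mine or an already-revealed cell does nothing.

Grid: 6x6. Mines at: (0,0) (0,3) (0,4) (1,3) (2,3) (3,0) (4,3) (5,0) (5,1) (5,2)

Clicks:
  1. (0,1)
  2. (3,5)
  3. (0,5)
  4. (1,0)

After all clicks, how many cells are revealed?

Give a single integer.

Click 1 (0,1) count=1: revealed 1 new [(0,1)] -> total=1
Click 2 (3,5) count=0: revealed 10 new [(1,4) (1,5) (2,4) (2,5) (3,4) (3,5) (4,4) (4,5) (5,4) (5,5)] -> total=11
Click 3 (0,5) count=1: revealed 1 new [(0,5)] -> total=12
Click 4 (1,0) count=1: revealed 1 new [(1,0)] -> total=13

Answer: 13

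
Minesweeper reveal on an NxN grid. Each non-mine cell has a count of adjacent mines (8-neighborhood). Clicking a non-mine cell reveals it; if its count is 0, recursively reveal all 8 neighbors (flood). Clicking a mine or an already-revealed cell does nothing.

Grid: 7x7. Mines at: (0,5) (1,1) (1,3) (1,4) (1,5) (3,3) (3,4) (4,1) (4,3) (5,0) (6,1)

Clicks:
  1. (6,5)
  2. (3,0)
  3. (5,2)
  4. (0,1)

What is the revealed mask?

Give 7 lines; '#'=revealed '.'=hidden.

Answer: .#.....
.......
.....##
#....##
....###
..#####
..#####

Derivation:
Click 1 (6,5) count=0: revealed 17 new [(2,5) (2,6) (3,5) (3,6) (4,4) (4,5) (4,6) (5,2) (5,3) (5,4) (5,5) (5,6) (6,2) (6,3) (6,4) (6,5) (6,6)] -> total=17
Click 2 (3,0) count=1: revealed 1 new [(3,0)] -> total=18
Click 3 (5,2) count=3: revealed 0 new [(none)] -> total=18
Click 4 (0,1) count=1: revealed 1 new [(0,1)] -> total=19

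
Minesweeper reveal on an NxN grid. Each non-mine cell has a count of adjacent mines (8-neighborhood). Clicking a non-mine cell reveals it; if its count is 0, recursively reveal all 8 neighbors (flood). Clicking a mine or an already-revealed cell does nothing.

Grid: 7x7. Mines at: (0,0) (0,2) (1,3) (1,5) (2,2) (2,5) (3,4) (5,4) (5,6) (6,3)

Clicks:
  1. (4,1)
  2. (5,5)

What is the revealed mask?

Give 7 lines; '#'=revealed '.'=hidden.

Answer: .......
##.....
##.....
####...
####...
####.#.
###....

Derivation:
Click 1 (4,1) count=0: revealed 19 new [(1,0) (1,1) (2,0) (2,1) (3,0) (3,1) (3,2) (3,3) (4,0) (4,1) (4,2) (4,3) (5,0) (5,1) (5,2) (5,3) (6,0) (6,1) (6,2)] -> total=19
Click 2 (5,5) count=2: revealed 1 new [(5,5)] -> total=20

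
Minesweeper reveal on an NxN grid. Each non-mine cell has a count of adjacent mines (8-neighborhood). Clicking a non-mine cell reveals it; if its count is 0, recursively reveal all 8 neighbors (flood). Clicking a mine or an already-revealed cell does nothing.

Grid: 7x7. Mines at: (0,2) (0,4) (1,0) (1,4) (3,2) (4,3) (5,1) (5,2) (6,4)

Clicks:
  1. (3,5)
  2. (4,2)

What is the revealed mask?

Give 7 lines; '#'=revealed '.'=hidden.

Answer: .....##
.....##
....###
....###
..#.###
....###
.....##

Derivation:
Click 1 (3,5) count=0: revealed 18 new [(0,5) (0,6) (1,5) (1,6) (2,4) (2,5) (2,6) (3,4) (3,5) (3,6) (4,4) (4,5) (4,6) (5,4) (5,5) (5,6) (6,5) (6,6)] -> total=18
Click 2 (4,2) count=4: revealed 1 new [(4,2)] -> total=19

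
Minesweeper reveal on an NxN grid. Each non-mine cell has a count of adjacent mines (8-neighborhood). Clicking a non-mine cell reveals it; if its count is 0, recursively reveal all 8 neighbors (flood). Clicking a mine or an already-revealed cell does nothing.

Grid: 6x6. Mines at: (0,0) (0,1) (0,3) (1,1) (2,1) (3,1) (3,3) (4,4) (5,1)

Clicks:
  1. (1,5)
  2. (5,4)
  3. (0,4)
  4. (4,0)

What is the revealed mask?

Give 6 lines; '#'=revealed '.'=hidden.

Answer: ....##
....##
....##
....##
#.....
....#.

Derivation:
Click 1 (1,5) count=0: revealed 8 new [(0,4) (0,5) (1,4) (1,5) (2,4) (2,5) (3,4) (3,5)] -> total=8
Click 2 (5,4) count=1: revealed 1 new [(5,4)] -> total=9
Click 3 (0,4) count=1: revealed 0 new [(none)] -> total=9
Click 4 (4,0) count=2: revealed 1 new [(4,0)] -> total=10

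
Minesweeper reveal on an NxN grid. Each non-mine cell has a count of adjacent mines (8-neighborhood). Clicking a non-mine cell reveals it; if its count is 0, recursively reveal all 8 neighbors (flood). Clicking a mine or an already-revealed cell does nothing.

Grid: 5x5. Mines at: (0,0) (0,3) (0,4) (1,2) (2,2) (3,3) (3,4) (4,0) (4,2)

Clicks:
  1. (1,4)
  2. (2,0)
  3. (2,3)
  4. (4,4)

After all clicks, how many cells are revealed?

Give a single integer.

Answer: 9

Derivation:
Click 1 (1,4) count=2: revealed 1 new [(1,4)] -> total=1
Click 2 (2,0) count=0: revealed 6 new [(1,0) (1,1) (2,0) (2,1) (3,0) (3,1)] -> total=7
Click 3 (2,3) count=4: revealed 1 new [(2,3)] -> total=8
Click 4 (4,4) count=2: revealed 1 new [(4,4)] -> total=9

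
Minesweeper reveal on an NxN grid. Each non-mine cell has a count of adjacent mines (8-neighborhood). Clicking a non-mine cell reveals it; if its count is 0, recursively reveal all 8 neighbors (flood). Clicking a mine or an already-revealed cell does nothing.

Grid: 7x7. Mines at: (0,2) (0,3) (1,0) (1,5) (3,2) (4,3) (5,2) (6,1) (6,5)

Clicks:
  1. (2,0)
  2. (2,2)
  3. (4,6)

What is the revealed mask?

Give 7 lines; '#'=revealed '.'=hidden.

Answer: .......
.......
#.#.###
....###
....###
....###
.......

Derivation:
Click 1 (2,0) count=1: revealed 1 new [(2,0)] -> total=1
Click 2 (2,2) count=1: revealed 1 new [(2,2)] -> total=2
Click 3 (4,6) count=0: revealed 12 new [(2,4) (2,5) (2,6) (3,4) (3,5) (3,6) (4,4) (4,5) (4,6) (5,4) (5,5) (5,6)] -> total=14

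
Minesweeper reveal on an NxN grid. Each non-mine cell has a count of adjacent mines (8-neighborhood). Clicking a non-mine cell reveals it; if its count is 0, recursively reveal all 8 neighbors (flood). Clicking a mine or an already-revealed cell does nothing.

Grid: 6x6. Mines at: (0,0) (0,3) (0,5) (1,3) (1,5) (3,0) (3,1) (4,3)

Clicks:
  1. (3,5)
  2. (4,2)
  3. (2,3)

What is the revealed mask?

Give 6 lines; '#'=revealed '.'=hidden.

Answer: ......
......
...###
....##
..#.##
....##

Derivation:
Click 1 (3,5) count=0: revealed 8 new [(2,4) (2,5) (3,4) (3,5) (4,4) (4,5) (5,4) (5,5)] -> total=8
Click 2 (4,2) count=2: revealed 1 new [(4,2)] -> total=9
Click 3 (2,3) count=1: revealed 1 new [(2,3)] -> total=10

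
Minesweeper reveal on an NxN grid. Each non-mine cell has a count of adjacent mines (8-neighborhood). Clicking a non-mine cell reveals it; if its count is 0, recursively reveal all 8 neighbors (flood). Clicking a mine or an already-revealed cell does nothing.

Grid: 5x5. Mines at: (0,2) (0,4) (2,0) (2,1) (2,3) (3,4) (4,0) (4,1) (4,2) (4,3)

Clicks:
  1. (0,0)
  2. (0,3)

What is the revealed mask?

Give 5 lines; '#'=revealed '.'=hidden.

Answer: ##.#.
##...
.....
.....
.....

Derivation:
Click 1 (0,0) count=0: revealed 4 new [(0,0) (0,1) (1,0) (1,1)] -> total=4
Click 2 (0,3) count=2: revealed 1 new [(0,3)] -> total=5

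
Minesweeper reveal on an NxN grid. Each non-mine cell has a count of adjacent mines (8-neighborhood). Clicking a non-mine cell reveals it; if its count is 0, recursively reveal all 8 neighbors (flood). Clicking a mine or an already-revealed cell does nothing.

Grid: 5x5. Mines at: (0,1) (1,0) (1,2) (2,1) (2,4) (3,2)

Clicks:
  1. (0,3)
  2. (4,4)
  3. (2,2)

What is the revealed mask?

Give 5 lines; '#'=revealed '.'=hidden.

Answer: ...#.
.....
..#..
...##
...##

Derivation:
Click 1 (0,3) count=1: revealed 1 new [(0,3)] -> total=1
Click 2 (4,4) count=0: revealed 4 new [(3,3) (3,4) (4,3) (4,4)] -> total=5
Click 3 (2,2) count=3: revealed 1 new [(2,2)] -> total=6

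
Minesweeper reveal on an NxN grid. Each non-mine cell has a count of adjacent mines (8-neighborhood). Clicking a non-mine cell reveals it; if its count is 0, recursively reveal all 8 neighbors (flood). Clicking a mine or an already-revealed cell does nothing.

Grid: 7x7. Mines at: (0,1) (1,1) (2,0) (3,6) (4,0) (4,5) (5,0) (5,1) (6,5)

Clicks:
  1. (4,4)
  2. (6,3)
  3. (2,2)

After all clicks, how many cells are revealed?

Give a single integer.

Answer: 31

Derivation:
Click 1 (4,4) count=1: revealed 1 new [(4,4)] -> total=1
Click 2 (6,3) count=0: revealed 30 new [(0,2) (0,3) (0,4) (0,5) (0,6) (1,2) (1,3) (1,4) (1,5) (1,6) (2,1) (2,2) (2,3) (2,4) (2,5) (2,6) (3,1) (3,2) (3,3) (3,4) (3,5) (4,1) (4,2) (4,3) (5,2) (5,3) (5,4) (6,2) (6,3) (6,4)] -> total=31
Click 3 (2,2) count=1: revealed 0 new [(none)] -> total=31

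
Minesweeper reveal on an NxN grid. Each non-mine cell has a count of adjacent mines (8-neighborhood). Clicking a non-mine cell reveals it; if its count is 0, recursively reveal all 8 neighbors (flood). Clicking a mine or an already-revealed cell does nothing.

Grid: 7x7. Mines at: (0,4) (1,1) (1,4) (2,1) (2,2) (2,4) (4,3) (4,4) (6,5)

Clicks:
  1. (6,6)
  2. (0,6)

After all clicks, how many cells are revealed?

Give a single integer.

Answer: 13

Derivation:
Click 1 (6,6) count=1: revealed 1 new [(6,6)] -> total=1
Click 2 (0,6) count=0: revealed 12 new [(0,5) (0,6) (1,5) (1,6) (2,5) (2,6) (3,5) (3,6) (4,5) (4,6) (5,5) (5,6)] -> total=13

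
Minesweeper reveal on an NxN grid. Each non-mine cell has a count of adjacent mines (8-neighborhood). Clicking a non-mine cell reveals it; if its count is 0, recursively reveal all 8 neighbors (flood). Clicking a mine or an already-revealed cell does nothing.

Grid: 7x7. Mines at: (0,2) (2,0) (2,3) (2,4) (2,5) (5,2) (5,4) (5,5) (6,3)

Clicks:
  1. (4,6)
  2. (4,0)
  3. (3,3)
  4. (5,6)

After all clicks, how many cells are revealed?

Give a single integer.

Answer: 11

Derivation:
Click 1 (4,6) count=1: revealed 1 new [(4,6)] -> total=1
Click 2 (4,0) count=0: revealed 8 new [(3,0) (3,1) (4,0) (4,1) (5,0) (5,1) (6,0) (6,1)] -> total=9
Click 3 (3,3) count=2: revealed 1 new [(3,3)] -> total=10
Click 4 (5,6) count=1: revealed 1 new [(5,6)] -> total=11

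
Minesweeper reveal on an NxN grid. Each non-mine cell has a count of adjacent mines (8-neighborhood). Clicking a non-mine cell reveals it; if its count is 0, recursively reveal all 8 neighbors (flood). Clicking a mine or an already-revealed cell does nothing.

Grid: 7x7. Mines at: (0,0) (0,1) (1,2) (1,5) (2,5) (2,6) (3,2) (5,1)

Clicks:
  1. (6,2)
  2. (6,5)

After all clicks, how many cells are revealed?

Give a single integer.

Click 1 (6,2) count=1: revealed 1 new [(6,2)] -> total=1
Click 2 (6,5) count=0: revealed 18 new [(3,3) (3,4) (3,5) (3,6) (4,2) (4,3) (4,4) (4,5) (4,6) (5,2) (5,3) (5,4) (5,5) (5,6) (6,3) (6,4) (6,5) (6,6)] -> total=19

Answer: 19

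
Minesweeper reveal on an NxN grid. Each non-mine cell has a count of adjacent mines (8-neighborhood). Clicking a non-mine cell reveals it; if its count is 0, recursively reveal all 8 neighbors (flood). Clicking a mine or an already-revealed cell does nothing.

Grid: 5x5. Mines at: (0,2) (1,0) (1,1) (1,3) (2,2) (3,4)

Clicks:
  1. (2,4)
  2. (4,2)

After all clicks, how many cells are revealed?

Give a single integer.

Click 1 (2,4) count=2: revealed 1 new [(2,4)] -> total=1
Click 2 (4,2) count=0: revealed 10 new [(2,0) (2,1) (3,0) (3,1) (3,2) (3,3) (4,0) (4,1) (4,2) (4,3)] -> total=11

Answer: 11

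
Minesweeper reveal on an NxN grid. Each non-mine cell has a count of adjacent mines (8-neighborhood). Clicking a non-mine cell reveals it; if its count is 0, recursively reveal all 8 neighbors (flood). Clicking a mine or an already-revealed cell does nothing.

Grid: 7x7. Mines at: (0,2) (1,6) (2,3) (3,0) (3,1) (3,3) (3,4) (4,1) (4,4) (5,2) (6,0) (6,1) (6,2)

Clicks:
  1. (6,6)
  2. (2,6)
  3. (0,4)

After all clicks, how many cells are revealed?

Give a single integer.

Click 1 (6,6) count=0: revealed 14 new [(2,5) (2,6) (3,5) (3,6) (4,5) (4,6) (5,3) (5,4) (5,5) (5,6) (6,3) (6,4) (6,5) (6,6)] -> total=14
Click 2 (2,6) count=1: revealed 0 new [(none)] -> total=14
Click 3 (0,4) count=0: revealed 6 new [(0,3) (0,4) (0,5) (1,3) (1,4) (1,5)] -> total=20

Answer: 20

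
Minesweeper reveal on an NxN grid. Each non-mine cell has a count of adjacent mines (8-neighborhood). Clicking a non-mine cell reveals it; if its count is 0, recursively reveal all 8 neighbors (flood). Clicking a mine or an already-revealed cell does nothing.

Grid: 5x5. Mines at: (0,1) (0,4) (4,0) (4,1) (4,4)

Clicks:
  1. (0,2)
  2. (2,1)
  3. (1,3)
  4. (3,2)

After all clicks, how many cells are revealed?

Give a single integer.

Answer: 16

Derivation:
Click 1 (0,2) count=1: revealed 1 new [(0,2)] -> total=1
Click 2 (2,1) count=0: revealed 15 new [(1,0) (1,1) (1,2) (1,3) (1,4) (2,0) (2,1) (2,2) (2,3) (2,4) (3,0) (3,1) (3,2) (3,3) (3,4)] -> total=16
Click 3 (1,3) count=1: revealed 0 new [(none)] -> total=16
Click 4 (3,2) count=1: revealed 0 new [(none)] -> total=16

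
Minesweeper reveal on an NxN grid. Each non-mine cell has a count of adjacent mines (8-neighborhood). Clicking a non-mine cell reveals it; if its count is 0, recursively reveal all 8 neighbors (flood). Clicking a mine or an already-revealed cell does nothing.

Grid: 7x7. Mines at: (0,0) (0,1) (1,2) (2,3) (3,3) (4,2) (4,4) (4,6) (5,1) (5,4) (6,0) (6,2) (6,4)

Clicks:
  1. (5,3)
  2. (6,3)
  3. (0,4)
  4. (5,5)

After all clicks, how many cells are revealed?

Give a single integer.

Answer: 17

Derivation:
Click 1 (5,3) count=5: revealed 1 new [(5,3)] -> total=1
Click 2 (6,3) count=3: revealed 1 new [(6,3)] -> total=2
Click 3 (0,4) count=0: revealed 14 new [(0,3) (0,4) (0,5) (0,6) (1,3) (1,4) (1,5) (1,6) (2,4) (2,5) (2,6) (3,4) (3,5) (3,6)] -> total=16
Click 4 (5,5) count=4: revealed 1 new [(5,5)] -> total=17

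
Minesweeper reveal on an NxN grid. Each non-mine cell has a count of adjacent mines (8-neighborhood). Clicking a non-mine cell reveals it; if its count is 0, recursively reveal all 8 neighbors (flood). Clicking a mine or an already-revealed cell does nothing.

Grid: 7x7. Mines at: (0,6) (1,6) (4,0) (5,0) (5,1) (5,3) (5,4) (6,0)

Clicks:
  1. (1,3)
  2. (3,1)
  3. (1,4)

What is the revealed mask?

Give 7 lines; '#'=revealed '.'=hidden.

Click 1 (1,3) count=0: revealed 36 new [(0,0) (0,1) (0,2) (0,3) (0,4) (0,5) (1,0) (1,1) (1,2) (1,3) (1,4) (1,5) (2,0) (2,1) (2,2) (2,3) (2,4) (2,5) (2,6) (3,0) (3,1) (3,2) (3,3) (3,4) (3,5) (3,6) (4,1) (4,2) (4,3) (4,4) (4,5) (4,6) (5,5) (5,6) (6,5) (6,6)] -> total=36
Click 2 (3,1) count=1: revealed 0 new [(none)] -> total=36
Click 3 (1,4) count=0: revealed 0 new [(none)] -> total=36

Answer: ######.
######.
#######
#######
.######
.....##
.....##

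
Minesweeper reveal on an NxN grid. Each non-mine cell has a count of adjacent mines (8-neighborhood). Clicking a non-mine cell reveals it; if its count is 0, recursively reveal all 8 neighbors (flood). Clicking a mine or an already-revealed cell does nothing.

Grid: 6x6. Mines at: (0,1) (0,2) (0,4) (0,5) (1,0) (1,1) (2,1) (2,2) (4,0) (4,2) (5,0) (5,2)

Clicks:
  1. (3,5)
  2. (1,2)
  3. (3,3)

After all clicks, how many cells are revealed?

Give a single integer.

Answer: 16

Derivation:
Click 1 (3,5) count=0: revealed 15 new [(1,3) (1,4) (1,5) (2,3) (2,4) (2,5) (3,3) (3,4) (3,5) (4,3) (4,4) (4,5) (5,3) (5,4) (5,5)] -> total=15
Click 2 (1,2) count=5: revealed 1 new [(1,2)] -> total=16
Click 3 (3,3) count=2: revealed 0 new [(none)] -> total=16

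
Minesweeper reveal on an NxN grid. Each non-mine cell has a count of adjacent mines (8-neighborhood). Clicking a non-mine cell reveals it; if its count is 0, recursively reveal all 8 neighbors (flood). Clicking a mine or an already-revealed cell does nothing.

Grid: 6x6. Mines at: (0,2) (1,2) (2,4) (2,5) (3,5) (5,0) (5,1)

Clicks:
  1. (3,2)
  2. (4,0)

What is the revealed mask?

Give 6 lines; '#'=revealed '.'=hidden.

Answer: ##....
##....
####..
#####.
######
..####

Derivation:
Click 1 (3,2) count=0: revealed 23 new [(0,0) (0,1) (1,0) (1,1) (2,0) (2,1) (2,2) (2,3) (3,0) (3,1) (3,2) (3,3) (3,4) (4,0) (4,1) (4,2) (4,3) (4,4) (4,5) (5,2) (5,3) (5,4) (5,5)] -> total=23
Click 2 (4,0) count=2: revealed 0 new [(none)] -> total=23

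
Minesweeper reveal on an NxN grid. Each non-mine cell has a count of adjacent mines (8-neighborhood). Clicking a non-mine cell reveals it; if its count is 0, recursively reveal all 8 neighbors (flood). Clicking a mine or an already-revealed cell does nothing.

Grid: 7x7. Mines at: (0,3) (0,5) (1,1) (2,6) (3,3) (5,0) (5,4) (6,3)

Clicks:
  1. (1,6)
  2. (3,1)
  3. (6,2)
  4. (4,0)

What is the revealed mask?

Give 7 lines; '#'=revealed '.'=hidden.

Click 1 (1,6) count=2: revealed 1 new [(1,6)] -> total=1
Click 2 (3,1) count=0: revealed 9 new [(2,0) (2,1) (2,2) (3,0) (3,1) (3,2) (4,0) (4,1) (4,2)] -> total=10
Click 3 (6,2) count=1: revealed 1 new [(6,2)] -> total=11
Click 4 (4,0) count=1: revealed 0 new [(none)] -> total=11

Answer: .......
......#
###....
###....
###....
.......
..#....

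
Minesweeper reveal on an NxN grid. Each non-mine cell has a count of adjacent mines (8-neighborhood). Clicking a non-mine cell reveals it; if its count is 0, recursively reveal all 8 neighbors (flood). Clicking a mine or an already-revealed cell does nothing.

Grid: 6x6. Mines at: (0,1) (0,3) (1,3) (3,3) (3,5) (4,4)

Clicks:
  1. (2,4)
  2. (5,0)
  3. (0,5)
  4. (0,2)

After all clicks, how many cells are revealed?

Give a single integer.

Click 1 (2,4) count=3: revealed 1 new [(2,4)] -> total=1
Click 2 (5,0) count=0: revealed 17 new [(1,0) (1,1) (1,2) (2,0) (2,1) (2,2) (3,0) (3,1) (3,2) (4,0) (4,1) (4,2) (4,3) (5,0) (5,1) (5,2) (5,3)] -> total=18
Click 3 (0,5) count=0: revealed 5 new [(0,4) (0,5) (1,4) (1,5) (2,5)] -> total=23
Click 4 (0,2) count=3: revealed 1 new [(0,2)] -> total=24

Answer: 24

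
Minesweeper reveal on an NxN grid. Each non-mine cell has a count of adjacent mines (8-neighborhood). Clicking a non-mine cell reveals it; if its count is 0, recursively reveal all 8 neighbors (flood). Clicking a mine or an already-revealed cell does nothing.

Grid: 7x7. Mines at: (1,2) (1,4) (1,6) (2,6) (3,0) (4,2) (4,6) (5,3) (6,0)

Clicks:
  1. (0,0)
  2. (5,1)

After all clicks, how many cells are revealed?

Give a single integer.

Click 1 (0,0) count=0: revealed 6 new [(0,0) (0,1) (1,0) (1,1) (2,0) (2,1)] -> total=6
Click 2 (5,1) count=2: revealed 1 new [(5,1)] -> total=7

Answer: 7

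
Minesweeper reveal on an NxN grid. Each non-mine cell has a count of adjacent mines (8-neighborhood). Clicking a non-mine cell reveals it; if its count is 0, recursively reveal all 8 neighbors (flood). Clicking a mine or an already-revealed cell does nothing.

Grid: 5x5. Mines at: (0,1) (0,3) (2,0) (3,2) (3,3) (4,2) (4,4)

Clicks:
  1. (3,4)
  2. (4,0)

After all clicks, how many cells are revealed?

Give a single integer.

Answer: 5

Derivation:
Click 1 (3,4) count=2: revealed 1 new [(3,4)] -> total=1
Click 2 (4,0) count=0: revealed 4 new [(3,0) (3,1) (4,0) (4,1)] -> total=5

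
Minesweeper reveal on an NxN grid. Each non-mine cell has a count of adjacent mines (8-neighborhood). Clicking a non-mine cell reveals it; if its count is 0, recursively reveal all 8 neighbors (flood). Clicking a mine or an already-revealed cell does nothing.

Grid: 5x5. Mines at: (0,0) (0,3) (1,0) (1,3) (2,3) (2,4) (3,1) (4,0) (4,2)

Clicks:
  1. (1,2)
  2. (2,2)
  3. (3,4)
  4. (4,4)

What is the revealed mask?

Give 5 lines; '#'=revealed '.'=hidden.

Click 1 (1,2) count=3: revealed 1 new [(1,2)] -> total=1
Click 2 (2,2) count=3: revealed 1 new [(2,2)] -> total=2
Click 3 (3,4) count=2: revealed 1 new [(3,4)] -> total=3
Click 4 (4,4) count=0: revealed 3 new [(3,3) (4,3) (4,4)] -> total=6

Answer: .....
..#..
..#..
...##
...##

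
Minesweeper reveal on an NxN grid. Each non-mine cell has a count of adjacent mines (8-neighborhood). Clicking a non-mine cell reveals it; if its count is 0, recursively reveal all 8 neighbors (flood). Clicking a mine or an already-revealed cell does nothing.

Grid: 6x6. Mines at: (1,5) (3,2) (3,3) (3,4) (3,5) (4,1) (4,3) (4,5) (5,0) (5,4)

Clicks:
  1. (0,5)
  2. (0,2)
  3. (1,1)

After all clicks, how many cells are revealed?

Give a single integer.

Click 1 (0,5) count=1: revealed 1 new [(0,5)] -> total=1
Click 2 (0,2) count=0: revealed 17 new [(0,0) (0,1) (0,2) (0,3) (0,4) (1,0) (1,1) (1,2) (1,3) (1,4) (2,0) (2,1) (2,2) (2,3) (2,4) (3,0) (3,1)] -> total=18
Click 3 (1,1) count=0: revealed 0 new [(none)] -> total=18

Answer: 18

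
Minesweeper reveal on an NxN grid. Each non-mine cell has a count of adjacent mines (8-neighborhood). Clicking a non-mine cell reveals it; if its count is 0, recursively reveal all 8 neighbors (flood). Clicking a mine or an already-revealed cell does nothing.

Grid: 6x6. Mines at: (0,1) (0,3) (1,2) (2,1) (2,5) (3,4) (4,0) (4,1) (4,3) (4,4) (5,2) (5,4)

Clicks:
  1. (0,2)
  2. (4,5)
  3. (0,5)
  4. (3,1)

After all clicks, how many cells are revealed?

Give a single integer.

Answer: 7

Derivation:
Click 1 (0,2) count=3: revealed 1 new [(0,2)] -> total=1
Click 2 (4,5) count=3: revealed 1 new [(4,5)] -> total=2
Click 3 (0,5) count=0: revealed 4 new [(0,4) (0,5) (1,4) (1,5)] -> total=6
Click 4 (3,1) count=3: revealed 1 new [(3,1)] -> total=7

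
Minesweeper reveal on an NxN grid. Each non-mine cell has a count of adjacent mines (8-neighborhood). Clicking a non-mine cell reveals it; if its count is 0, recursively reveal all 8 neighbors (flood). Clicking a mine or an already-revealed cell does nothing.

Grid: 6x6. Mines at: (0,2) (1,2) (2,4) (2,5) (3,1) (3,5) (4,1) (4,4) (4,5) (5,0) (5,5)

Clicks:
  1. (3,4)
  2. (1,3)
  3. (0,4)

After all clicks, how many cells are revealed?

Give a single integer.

Answer: 7

Derivation:
Click 1 (3,4) count=5: revealed 1 new [(3,4)] -> total=1
Click 2 (1,3) count=3: revealed 1 new [(1,3)] -> total=2
Click 3 (0,4) count=0: revealed 5 new [(0,3) (0,4) (0,5) (1,4) (1,5)] -> total=7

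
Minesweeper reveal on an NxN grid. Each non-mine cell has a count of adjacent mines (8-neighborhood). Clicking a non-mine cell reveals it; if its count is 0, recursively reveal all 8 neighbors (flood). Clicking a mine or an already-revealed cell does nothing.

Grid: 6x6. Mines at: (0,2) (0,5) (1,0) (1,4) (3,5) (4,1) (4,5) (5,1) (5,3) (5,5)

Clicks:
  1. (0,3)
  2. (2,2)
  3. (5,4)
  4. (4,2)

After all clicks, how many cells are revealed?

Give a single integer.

Click 1 (0,3) count=2: revealed 1 new [(0,3)] -> total=1
Click 2 (2,2) count=0: revealed 14 new [(1,1) (1,2) (1,3) (2,1) (2,2) (2,3) (2,4) (3,1) (3,2) (3,3) (3,4) (4,2) (4,3) (4,4)] -> total=15
Click 3 (5,4) count=3: revealed 1 new [(5,4)] -> total=16
Click 4 (4,2) count=3: revealed 0 new [(none)] -> total=16

Answer: 16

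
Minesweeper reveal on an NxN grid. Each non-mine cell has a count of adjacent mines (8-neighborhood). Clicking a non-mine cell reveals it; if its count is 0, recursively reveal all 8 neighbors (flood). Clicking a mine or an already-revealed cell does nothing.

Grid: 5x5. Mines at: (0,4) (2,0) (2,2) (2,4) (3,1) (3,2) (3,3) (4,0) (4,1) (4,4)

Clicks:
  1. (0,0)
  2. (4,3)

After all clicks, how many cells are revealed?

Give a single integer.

Answer: 9

Derivation:
Click 1 (0,0) count=0: revealed 8 new [(0,0) (0,1) (0,2) (0,3) (1,0) (1,1) (1,2) (1,3)] -> total=8
Click 2 (4,3) count=3: revealed 1 new [(4,3)] -> total=9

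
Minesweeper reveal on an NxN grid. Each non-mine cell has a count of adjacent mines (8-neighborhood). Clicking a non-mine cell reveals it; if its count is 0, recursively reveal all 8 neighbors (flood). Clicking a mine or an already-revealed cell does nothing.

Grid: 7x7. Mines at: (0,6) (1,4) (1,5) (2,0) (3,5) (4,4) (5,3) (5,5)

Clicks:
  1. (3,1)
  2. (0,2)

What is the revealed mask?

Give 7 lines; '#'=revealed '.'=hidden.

Answer: ####...
####...
.###...
####...
####...
###....
###....

Derivation:
Click 1 (3,1) count=1: revealed 1 new [(3,1)] -> total=1
Click 2 (0,2) count=0: revealed 24 new [(0,0) (0,1) (0,2) (0,3) (1,0) (1,1) (1,2) (1,3) (2,1) (2,2) (2,3) (3,0) (3,2) (3,3) (4,0) (4,1) (4,2) (4,3) (5,0) (5,1) (5,2) (6,0) (6,1) (6,2)] -> total=25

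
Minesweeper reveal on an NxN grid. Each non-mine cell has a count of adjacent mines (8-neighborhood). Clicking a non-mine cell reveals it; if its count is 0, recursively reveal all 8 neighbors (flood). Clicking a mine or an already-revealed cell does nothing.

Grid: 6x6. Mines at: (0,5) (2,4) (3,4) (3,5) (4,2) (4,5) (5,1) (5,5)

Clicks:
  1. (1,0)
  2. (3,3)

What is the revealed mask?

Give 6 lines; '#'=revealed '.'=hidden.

Click 1 (1,0) count=0: revealed 20 new [(0,0) (0,1) (0,2) (0,3) (0,4) (1,0) (1,1) (1,2) (1,3) (1,4) (2,0) (2,1) (2,2) (2,3) (3,0) (3,1) (3,2) (3,3) (4,0) (4,1)] -> total=20
Click 2 (3,3) count=3: revealed 0 new [(none)] -> total=20

Answer: #####.
#####.
####..
####..
##....
......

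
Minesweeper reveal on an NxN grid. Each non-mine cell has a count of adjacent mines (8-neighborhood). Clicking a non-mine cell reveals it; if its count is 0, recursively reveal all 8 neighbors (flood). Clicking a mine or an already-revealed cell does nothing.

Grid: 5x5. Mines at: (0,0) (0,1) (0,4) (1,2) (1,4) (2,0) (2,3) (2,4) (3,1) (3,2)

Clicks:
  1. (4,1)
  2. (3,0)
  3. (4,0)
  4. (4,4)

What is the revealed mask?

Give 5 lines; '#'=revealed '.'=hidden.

Answer: .....
.....
.....
#..##
##.##

Derivation:
Click 1 (4,1) count=2: revealed 1 new [(4,1)] -> total=1
Click 2 (3,0) count=2: revealed 1 new [(3,0)] -> total=2
Click 3 (4,0) count=1: revealed 1 new [(4,0)] -> total=3
Click 4 (4,4) count=0: revealed 4 new [(3,3) (3,4) (4,3) (4,4)] -> total=7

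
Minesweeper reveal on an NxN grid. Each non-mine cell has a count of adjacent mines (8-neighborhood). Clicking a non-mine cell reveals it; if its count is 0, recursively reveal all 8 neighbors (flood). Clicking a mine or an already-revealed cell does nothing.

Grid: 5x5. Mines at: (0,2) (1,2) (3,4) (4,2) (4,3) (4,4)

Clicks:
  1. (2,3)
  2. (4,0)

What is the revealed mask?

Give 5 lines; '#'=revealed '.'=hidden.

Click 1 (2,3) count=2: revealed 1 new [(2,3)] -> total=1
Click 2 (4,0) count=0: revealed 10 new [(0,0) (0,1) (1,0) (1,1) (2,0) (2,1) (3,0) (3,1) (4,0) (4,1)] -> total=11

Answer: ##...
##...
##.#.
##...
##...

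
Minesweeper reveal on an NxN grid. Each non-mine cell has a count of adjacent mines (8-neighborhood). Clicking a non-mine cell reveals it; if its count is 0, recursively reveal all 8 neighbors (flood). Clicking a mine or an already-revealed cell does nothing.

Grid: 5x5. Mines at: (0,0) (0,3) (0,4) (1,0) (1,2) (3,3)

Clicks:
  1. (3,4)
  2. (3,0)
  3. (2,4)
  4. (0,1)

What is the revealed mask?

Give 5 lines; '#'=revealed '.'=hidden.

Answer: .#...
.....
###.#
###.#
###..

Derivation:
Click 1 (3,4) count=1: revealed 1 new [(3,4)] -> total=1
Click 2 (3,0) count=0: revealed 9 new [(2,0) (2,1) (2,2) (3,0) (3,1) (3,2) (4,0) (4,1) (4,2)] -> total=10
Click 3 (2,4) count=1: revealed 1 new [(2,4)] -> total=11
Click 4 (0,1) count=3: revealed 1 new [(0,1)] -> total=12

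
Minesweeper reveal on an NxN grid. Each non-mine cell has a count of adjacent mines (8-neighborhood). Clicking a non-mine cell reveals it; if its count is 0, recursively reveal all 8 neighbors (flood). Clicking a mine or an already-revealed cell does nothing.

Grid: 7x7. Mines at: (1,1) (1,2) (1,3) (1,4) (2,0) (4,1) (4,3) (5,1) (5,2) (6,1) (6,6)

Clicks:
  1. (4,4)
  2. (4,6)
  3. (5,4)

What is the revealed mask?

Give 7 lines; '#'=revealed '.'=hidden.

Answer: .....##
.....##
....###
....###
....###
....###
.......

Derivation:
Click 1 (4,4) count=1: revealed 1 new [(4,4)] -> total=1
Click 2 (4,6) count=0: revealed 15 new [(0,5) (0,6) (1,5) (1,6) (2,4) (2,5) (2,6) (3,4) (3,5) (3,6) (4,5) (4,6) (5,4) (5,5) (5,6)] -> total=16
Click 3 (5,4) count=1: revealed 0 new [(none)] -> total=16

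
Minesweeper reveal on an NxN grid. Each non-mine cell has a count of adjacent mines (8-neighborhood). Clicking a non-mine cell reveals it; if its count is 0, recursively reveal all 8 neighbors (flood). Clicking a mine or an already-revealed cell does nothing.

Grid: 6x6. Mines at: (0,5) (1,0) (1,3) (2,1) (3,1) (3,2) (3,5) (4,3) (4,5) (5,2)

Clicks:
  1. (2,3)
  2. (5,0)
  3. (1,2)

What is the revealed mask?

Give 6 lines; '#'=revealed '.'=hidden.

Click 1 (2,3) count=2: revealed 1 new [(2,3)] -> total=1
Click 2 (5,0) count=0: revealed 4 new [(4,0) (4,1) (5,0) (5,1)] -> total=5
Click 3 (1,2) count=2: revealed 1 new [(1,2)] -> total=6

Answer: ......
..#...
...#..
......
##....
##....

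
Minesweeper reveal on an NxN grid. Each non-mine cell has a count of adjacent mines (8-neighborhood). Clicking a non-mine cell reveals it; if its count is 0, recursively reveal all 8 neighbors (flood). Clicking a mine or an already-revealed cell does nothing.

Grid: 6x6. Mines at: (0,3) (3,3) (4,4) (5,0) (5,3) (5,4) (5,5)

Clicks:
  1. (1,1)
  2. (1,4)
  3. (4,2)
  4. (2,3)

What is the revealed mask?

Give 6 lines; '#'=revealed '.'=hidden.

Answer: ###...
###.#.
####..
###...
###...
......

Derivation:
Click 1 (1,1) count=0: revealed 15 new [(0,0) (0,1) (0,2) (1,0) (1,1) (1,2) (2,0) (2,1) (2,2) (3,0) (3,1) (3,2) (4,0) (4,1) (4,2)] -> total=15
Click 2 (1,4) count=1: revealed 1 new [(1,4)] -> total=16
Click 3 (4,2) count=2: revealed 0 new [(none)] -> total=16
Click 4 (2,3) count=1: revealed 1 new [(2,3)] -> total=17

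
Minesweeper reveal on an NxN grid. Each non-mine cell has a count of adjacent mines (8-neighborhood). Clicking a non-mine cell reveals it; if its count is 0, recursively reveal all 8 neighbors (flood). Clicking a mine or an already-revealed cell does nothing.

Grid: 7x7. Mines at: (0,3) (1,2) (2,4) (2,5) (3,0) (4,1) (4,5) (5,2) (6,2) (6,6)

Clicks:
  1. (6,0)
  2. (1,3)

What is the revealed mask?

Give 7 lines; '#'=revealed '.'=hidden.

Click 1 (6,0) count=0: revealed 4 new [(5,0) (5,1) (6,0) (6,1)] -> total=4
Click 2 (1,3) count=3: revealed 1 new [(1,3)] -> total=5

Answer: .......
...#...
.......
.......
.......
##.....
##.....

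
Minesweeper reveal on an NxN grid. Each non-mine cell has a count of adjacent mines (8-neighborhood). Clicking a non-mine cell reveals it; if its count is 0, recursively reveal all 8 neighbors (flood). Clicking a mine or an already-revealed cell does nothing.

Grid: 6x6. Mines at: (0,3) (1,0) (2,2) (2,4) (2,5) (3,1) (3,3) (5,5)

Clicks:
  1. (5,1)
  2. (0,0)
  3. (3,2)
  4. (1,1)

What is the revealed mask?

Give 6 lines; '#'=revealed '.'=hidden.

Click 1 (5,1) count=0: revealed 10 new [(4,0) (4,1) (4,2) (4,3) (4,4) (5,0) (5,1) (5,2) (5,3) (5,4)] -> total=10
Click 2 (0,0) count=1: revealed 1 new [(0,0)] -> total=11
Click 3 (3,2) count=3: revealed 1 new [(3,2)] -> total=12
Click 4 (1,1) count=2: revealed 1 new [(1,1)] -> total=13

Answer: #.....
.#....
......
..#...
#####.
#####.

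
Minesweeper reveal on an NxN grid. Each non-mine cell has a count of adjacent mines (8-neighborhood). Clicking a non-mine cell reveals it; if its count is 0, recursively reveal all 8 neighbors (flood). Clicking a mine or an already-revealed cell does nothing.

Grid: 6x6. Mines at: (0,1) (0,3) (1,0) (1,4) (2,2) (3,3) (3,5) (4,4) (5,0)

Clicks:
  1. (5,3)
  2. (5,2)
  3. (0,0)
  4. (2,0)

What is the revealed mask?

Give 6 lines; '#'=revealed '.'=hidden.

Click 1 (5,3) count=1: revealed 1 new [(5,3)] -> total=1
Click 2 (5,2) count=0: revealed 5 new [(4,1) (4,2) (4,3) (5,1) (5,2)] -> total=6
Click 3 (0,0) count=2: revealed 1 new [(0,0)] -> total=7
Click 4 (2,0) count=1: revealed 1 new [(2,0)] -> total=8

Answer: #.....
......
#.....
......
.###..
.###..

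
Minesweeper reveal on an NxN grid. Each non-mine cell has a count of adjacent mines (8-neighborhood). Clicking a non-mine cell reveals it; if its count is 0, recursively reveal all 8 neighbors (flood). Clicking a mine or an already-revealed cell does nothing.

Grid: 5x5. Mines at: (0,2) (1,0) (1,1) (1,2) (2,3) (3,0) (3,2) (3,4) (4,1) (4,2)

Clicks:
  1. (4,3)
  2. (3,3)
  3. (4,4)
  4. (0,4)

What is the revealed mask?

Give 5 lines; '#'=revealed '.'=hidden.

Click 1 (4,3) count=3: revealed 1 new [(4,3)] -> total=1
Click 2 (3,3) count=4: revealed 1 new [(3,3)] -> total=2
Click 3 (4,4) count=1: revealed 1 new [(4,4)] -> total=3
Click 4 (0,4) count=0: revealed 4 new [(0,3) (0,4) (1,3) (1,4)] -> total=7

Answer: ...##
...##
.....
...#.
...##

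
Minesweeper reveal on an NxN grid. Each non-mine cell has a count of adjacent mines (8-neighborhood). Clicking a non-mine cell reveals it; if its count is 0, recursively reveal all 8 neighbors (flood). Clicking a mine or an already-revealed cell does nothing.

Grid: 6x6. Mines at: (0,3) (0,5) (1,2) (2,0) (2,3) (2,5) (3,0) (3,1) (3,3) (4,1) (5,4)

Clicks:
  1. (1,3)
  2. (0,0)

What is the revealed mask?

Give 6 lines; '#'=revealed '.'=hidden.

Click 1 (1,3) count=3: revealed 1 new [(1,3)] -> total=1
Click 2 (0,0) count=0: revealed 4 new [(0,0) (0,1) (1,0) (1,1)] -> total=5

Answer: ##....
##.#..
......
......
......
......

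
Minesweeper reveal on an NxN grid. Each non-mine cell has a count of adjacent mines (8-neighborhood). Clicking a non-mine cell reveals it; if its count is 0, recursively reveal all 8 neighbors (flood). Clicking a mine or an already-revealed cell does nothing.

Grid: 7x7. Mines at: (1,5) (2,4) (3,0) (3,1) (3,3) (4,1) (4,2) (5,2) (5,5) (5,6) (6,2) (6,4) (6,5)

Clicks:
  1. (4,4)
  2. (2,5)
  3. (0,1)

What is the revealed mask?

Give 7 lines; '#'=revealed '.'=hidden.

Click 1 (4,4) count=2: revealed 1 new [(4,4)] -> total=1
Click 2 (2,5) count=2: revealed 1 new [(2,5)] -> total=2
Click 3 (0,1) count=0: revealed 14 new [(0,0) (0,1) (0,2) (0,3) (0,4) (1,0) (1,1) (1,2) (1,3) (1,4) (2,0) (2,1) (2,2) (2,3)] -> total=16

Answer: #####..
#####..
####.#.
.......
....#..
.......
.......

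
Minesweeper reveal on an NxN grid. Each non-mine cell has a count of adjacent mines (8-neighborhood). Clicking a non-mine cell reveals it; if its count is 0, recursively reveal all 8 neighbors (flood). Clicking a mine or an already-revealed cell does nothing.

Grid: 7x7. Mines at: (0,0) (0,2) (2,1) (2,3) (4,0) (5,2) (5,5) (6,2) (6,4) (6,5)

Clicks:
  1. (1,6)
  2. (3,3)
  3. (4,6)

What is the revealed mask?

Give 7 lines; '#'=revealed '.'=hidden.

Answer: ...####
...####
....###
...####
....###
.......
.......

Derivation:
Click 1 (1,6) count=0: revealed 17 new [(0,3) (0,4) (0,5) (0,6) (1,3) (1,4) (1,5) (1,6) (2,4) (2,5) (2,6) (3,4) (3,5) (3,6) (4,4) (4,5) (4,6)] -> total=17
Click 2 (3,3) count=1: revealed 1 new [(3,3)] -> total=18
Click 3 (4,6) count=1: revealed 0 new [(none)] -> total=18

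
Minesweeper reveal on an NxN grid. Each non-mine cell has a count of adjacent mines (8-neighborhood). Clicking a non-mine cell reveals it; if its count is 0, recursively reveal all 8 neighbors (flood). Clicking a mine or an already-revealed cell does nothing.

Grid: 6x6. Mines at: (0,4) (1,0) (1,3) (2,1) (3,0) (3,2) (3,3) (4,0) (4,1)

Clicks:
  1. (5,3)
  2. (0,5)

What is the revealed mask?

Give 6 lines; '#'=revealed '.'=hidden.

Answer: .....#
....##
....##
....##
..####
..####

Derivation:
Click 1 (5,3) count=0: revealed 14 new [(1,4) (1,5) (2,4) (2,5) (3,4) (3,5) (4,2) (4,3) (4,4) (4,5) (5,2) (5,3) (5,4) (5,5)] -> total=14
Click 2 (0,5) count=1: revealed 1 new [(0,5)] -> total=15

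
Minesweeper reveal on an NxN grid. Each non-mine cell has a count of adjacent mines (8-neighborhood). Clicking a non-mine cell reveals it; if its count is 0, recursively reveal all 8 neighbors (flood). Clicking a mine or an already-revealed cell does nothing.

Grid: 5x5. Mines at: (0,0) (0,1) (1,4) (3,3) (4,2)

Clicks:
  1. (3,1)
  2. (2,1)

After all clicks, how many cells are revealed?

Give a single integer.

Click 1 (3,1) count=1: revealed 1 new [(3,1)] -> total=1
Click 2 (2,1) count=0: revealed 10 new [(1,0) (1,1) (1,2) (2,0) (2,1) (2,2) (3,0) (3,2) (4,0) (4,1)] -> total=11

Answer: 11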